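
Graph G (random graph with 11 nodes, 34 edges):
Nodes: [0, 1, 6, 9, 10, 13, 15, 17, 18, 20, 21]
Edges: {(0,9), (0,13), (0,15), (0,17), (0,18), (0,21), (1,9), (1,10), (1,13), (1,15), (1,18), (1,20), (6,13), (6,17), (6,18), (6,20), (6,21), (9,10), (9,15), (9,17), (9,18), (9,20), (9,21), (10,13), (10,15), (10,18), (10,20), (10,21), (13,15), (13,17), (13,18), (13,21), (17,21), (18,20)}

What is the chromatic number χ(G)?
χ(G) = 5

Clique number ω(G) = 5 (lower bound: χ ≥ ω).
The clique on [1, 9, 10, 18, 20] has size 5, forcing χ ≥ 5, and the coloring below uses 5 colors, so χ(G) = 5.
A valid 5-coloring: color 1: [9, 13]; color 2: [0, 6, 10]; color 3: [15, 18, 21]; color 4: [1, 17]; color 5: [20].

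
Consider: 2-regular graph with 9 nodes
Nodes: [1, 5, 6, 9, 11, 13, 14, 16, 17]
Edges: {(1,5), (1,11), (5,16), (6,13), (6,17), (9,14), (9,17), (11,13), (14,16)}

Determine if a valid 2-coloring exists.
Odd cycle [11, 1, 5, 16, 14, 9, 17, 6, 13] needs 3 colors (χ ≥ 3).
Hence χ(G) ≥ 3 > 2, so no proper 2-coloring exists.

No, G is not 2-colorable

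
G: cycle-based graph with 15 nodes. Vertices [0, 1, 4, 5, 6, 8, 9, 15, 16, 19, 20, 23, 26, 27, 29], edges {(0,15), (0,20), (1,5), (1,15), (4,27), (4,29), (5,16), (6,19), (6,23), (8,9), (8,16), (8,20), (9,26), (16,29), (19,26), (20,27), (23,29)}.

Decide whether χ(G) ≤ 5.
Yes, G is 5-colorable

A valid 5-coloring: color 1: [1, 4, 9, 16, 19, 20, 23]; color 2: [5, 6, 8, 15, 26, 27, 29]; color 3: [0].
(χ(G) = 3 ≤ 5.)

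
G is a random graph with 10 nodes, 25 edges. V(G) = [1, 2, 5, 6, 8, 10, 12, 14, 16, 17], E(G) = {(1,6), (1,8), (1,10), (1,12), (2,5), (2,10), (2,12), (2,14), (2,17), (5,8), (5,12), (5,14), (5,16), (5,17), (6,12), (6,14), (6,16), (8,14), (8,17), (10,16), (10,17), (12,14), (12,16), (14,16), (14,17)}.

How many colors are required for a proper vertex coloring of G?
χ(G) = 4

Clique number ω(G) = 4 (lower bound: χ ≥ ω).
The clique on [5, 8, 14, 17] has size 4, forcing χ ≥ 4, and the coloring below uses 4 colors, so χ(G) = 4.
A valid 4-coloring: color 1: [1, 14]; color 2: [12, 17]; color 3: [5, 6, 10]; color 4: [2, 8, 16].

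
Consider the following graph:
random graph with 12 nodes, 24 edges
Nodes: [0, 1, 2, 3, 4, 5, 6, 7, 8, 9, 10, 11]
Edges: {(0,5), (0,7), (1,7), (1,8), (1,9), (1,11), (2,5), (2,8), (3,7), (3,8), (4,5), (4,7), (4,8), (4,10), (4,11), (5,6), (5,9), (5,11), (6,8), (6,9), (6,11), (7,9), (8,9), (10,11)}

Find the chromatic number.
Clique number ω(G) = 3 (lower bound: χ ≥ ω).
The clique on [1, 8, 9] has size 3, forcing χ ≥ 3, and the coloring below uses 3 colors, so χ(G) = 3.
A valid 3-coloring: color 1: [5, 7, 8, 10]; color 2: [0, 2, 3, 9, 11]; color 3: [1, 4, 6].

χ(G) = 3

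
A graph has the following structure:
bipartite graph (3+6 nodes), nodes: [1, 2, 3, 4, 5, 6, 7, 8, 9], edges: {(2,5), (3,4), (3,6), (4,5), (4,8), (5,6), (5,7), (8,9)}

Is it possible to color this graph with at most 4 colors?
Yes, G is 4-colorable

A valid 4-coloring: color 1: [1, 3, 5, 8]; color 2: [2, 4, 6, 7, 9].
(χ(G) = 2 ≤ 4.)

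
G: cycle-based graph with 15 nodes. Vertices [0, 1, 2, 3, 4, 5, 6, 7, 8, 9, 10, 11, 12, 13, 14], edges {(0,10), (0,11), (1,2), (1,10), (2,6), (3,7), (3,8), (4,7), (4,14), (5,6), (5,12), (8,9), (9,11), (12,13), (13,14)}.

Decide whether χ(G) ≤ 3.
Yes, G is 3-colorable

A valid 3-coloring: color 1: [0, 1, 6, 7, 9, 12, 14]; color 2: [2, 3, 4, 5, 10, 11, 13]; color 3: [8].
(χ(G) = 3 ≤ 3.)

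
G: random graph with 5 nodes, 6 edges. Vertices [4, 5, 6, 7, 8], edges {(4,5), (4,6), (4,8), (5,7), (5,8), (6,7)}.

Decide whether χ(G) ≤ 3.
Yes, G is 3-colorable

A valid 3-coloring: color 1: [4, 7]; color 2: [5, 6]; color 3: [8].
(χ(G) = 3 ≤ 3.)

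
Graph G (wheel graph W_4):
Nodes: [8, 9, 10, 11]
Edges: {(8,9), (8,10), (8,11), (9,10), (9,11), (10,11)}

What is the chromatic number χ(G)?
χ(G) = 4

Clique number ω(G) = 4 (lower bound: χ ≥ ω).
The clique on [8, 9, 10, 11] has size 4, forcing χ ≥ 4, and the coloring below uses 4 colors, so χ(G) = 4.
A valid 4-coloring: color 1: [11]; color 2: [9]; color 3: [10]; color 4: [8].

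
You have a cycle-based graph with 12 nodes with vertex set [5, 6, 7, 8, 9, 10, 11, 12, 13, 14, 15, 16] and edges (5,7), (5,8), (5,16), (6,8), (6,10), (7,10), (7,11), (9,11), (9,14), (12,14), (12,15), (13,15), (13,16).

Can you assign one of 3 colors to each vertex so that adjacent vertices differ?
A valid 3-coloring: color 1: [5, 6, 9, 12, 13]; color 2: [7, 8, 14, 15, 16]; color 3: [10, 11].
(χ(G) = 3 ≤ 3.)

Yes, G is 3-colorable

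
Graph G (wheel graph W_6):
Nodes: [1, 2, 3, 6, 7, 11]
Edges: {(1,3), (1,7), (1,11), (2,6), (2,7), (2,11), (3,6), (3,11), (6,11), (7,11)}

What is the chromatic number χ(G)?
χ(G) = 4

Clique number ω(G) = 3 (lower bound: χ ≥ ω).
Odd cycle [3, 1, 7, 2, 6] needs 3 colors (χ ≥ 3).
Vertex 11 is adjacent to every vertex of [1, 2, 3, 6, 7], which already need 3 colors among themselves, so 11 needs a new color (χ ≥ 4).
The coloring below uses 4 colors, so χ(G) = 4.
A valid 4-coloring: color 1: [11]; color 2: [2, 3]; color 3: [1, 6]; color 4: [7].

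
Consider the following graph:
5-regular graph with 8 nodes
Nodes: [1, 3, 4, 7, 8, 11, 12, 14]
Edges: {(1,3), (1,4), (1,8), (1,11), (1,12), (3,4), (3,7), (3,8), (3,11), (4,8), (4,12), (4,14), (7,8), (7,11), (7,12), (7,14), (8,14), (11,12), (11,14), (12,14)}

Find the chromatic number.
χ(G) = 4

Clique number ω(G) = 4 (lower bound: χ ≥ ω).
The clique on [1, 3, 4, 8] has size 4, forcing χ ≥ 4, and the coloring below uses 4 colors, so χ(G) = 4.
A valid 4-coloring: color 1: [4, 11]; color 2: [8, 12]; color 3: [3, 14]; color 4: [1, 7].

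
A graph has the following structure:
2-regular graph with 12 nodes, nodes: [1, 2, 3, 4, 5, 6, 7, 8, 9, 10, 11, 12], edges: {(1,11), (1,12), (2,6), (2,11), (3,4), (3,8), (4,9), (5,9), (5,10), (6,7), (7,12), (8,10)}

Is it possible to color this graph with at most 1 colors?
Edge (1,11) forces its endpoints to differ, so 1 color is not enough.

No, G is not 1-colorable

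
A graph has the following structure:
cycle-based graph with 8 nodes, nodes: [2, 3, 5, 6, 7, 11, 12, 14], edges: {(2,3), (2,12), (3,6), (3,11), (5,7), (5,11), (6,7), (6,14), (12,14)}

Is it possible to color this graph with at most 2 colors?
Odd cycle [5, 7, 6, 3, 11] needs 3 colors (χ ≥ 3).
Hence χ(G) ≥ 3 > 2, so no proper 2-coloring exists.

No, G is not 2-colorable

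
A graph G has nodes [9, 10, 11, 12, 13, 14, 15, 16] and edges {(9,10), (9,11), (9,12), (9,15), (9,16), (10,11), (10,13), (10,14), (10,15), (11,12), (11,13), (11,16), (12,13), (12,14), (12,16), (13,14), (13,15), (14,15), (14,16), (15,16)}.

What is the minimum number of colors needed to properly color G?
Clique number ω(G) = 4 (lower bound: χ ≥ ω).
The clique on [9, 11, 12, 16] has size 4, forcing χ ≥ 4, and the coloring below uses 4 colors, so χ(G) = 4.
A valid 4-coloring: color 1: [10, 12]; color 2: [9, 14]; color 3: [13, 16]; color 4: [11, 15].

χ(G) = 4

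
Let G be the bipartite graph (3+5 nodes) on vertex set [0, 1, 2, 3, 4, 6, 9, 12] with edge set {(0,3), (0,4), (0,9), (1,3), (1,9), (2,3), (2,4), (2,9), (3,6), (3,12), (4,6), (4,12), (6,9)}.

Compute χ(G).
Clique number ω(G) = 2 (lower bound: χ ≥ ω).
The graph is bipartite (no odd cycle), so 2 colors suffice: χ(G) = 2.
A valid 2-coloring: color 1: [3, 4, 9]; color 2: [0, 1, 2, 6, 12].

χ(G) = 2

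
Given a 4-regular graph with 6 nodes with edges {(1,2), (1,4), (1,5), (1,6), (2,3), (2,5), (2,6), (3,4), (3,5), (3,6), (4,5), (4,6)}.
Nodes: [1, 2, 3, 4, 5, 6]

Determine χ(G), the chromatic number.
Clique number ω(G) = 3 (lower bound: χ ≥ ω).
The clique on [1, 2, 5] has size 3, forcing χ ≥ 3, and the coloring below uses 3 colors, so χ(G) = 3.
A valid 3-coloring: color 1: [2, 4]; color 2: [1, 3]; color 3: [5, 6].

χ(G) = 3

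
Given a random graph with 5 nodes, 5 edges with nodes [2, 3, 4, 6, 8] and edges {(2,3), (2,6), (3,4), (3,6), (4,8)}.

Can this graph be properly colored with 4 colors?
A valid 4-coloring: color 1: [3, 8]; color 2: [4, 6]; color 3: [2].
(χ(G) = 3 ≤ 4.)

Yes, G is 4-colorable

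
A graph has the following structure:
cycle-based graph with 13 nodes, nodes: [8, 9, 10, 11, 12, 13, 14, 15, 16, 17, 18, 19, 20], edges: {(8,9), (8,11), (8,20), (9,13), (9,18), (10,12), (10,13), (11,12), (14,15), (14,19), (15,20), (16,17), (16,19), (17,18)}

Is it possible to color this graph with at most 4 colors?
Yes, G is 4-colorable

A valid 4-coloring: color 1: [9, 10, 11, 14, 16, 20]; color 2: [8, 12, 13, 15, 17, 19]; color 3: [18].
(χ(G) = 3 ≤ 4.)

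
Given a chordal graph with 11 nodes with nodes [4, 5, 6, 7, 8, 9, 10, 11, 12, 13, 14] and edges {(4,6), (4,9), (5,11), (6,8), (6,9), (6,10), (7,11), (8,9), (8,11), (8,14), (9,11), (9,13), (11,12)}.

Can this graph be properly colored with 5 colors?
A valid 5-coloring: color 1: [5, 7, 9, 10, 12, 14]; color 2: [6, 11, 13]; color 3: [4, 8].
(χ(G) = 3 ≤ 5.)

Yes, G is 5-colorable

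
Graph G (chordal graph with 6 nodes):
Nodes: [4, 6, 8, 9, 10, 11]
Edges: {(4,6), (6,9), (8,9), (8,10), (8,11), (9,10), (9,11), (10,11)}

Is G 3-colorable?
No, G is not 3-colorable

The clique on vertices [8, 9, 10, 11] has size 4 > 3, so it alone needs 4 colors.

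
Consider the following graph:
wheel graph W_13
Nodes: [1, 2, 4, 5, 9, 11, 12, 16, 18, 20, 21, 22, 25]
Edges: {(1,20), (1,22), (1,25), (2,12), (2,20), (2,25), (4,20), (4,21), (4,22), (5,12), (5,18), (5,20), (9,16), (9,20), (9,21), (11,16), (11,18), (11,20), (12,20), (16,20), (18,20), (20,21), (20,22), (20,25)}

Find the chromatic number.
Clique number ω(G) = 3 (lower bound: χ ≥ ω).
The clique on [1, 20, 25] has size 3, forcing χ ≥ 3, and the coloring below uses 3 colors, so χ(G) = 3.
A valid 3-coloring: color 1: [20]; color 2: [1, 2, 4, 5, 9, 11]; color 3: [12, 16, 18, 21, 22, 25].

χ(G) = 3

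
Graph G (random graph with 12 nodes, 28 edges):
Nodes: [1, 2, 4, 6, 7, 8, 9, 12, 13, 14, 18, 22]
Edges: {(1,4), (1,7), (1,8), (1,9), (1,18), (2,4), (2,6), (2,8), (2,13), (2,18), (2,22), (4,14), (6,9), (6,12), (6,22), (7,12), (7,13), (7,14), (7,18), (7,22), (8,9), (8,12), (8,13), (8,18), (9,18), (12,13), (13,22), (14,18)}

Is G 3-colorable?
The clique on vertices [1, 8, 9, 18] has size 4 > 3, so it alone needs 4 colors.

No, G is not 3-colorable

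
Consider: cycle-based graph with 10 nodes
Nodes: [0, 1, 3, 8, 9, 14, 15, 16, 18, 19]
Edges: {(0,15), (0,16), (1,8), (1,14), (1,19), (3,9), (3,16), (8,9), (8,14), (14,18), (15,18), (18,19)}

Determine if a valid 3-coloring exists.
Yes, G is 3-colorable

A valid 3-coloring: color 1: [0, 3, 8, 18]; color 2: [9, 14, 15, 16, 19]; color 3: [1].
(χ(G) = 3 ≤ 3.)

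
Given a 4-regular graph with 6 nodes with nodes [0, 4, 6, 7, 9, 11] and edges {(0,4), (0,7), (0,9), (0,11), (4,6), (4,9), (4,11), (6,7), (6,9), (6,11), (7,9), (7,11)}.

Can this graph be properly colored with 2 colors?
The clique on vertices [0, 4, 9] has size 3 > 2, so it alone needs 3 colors.

No, G is not 2-colorable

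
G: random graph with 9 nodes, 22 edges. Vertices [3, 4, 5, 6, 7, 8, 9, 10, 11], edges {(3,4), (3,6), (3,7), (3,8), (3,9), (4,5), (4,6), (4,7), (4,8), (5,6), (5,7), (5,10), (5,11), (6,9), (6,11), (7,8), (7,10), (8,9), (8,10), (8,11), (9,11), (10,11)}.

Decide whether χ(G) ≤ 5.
A valid 5-coloring: color 1: [6, 8]; color 2: [7, 11]; color 3: [3, 10]; color 4: [4, 9]; color 5: [5].
(χ(G) = 4 ≤ 5.)

Yes, G is 5-colorable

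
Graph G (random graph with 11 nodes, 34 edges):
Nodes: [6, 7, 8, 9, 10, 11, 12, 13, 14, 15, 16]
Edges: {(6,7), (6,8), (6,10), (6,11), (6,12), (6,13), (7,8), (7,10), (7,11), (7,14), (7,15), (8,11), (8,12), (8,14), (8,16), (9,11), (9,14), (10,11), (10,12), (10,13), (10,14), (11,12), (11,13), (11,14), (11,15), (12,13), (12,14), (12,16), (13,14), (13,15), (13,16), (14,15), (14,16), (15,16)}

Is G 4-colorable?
The clique on vertices [6, 10, 11, 12, 13] has size 5 > 4, so it alone needs 5 colors.

No, G is not 4-colorable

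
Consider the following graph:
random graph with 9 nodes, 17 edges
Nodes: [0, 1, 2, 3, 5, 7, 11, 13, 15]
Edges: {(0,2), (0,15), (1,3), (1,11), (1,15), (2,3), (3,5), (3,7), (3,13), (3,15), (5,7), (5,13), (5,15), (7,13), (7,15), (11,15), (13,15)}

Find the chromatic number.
Clique number ω(G) = 5 (lower bound: χ ≥ ω).
The clique on [3, 5, 7, 13, 15] has size 5, forcing χ ≥ 5, and the coloring below uses 5 colors, so χ(G) = 5.
A valid 5-coloring: color 1: [2, 15]; color 2: [0, 3, 11]; color 3: [1, 7]; color 4: [5]; color 5: [13].

χ(G) = 5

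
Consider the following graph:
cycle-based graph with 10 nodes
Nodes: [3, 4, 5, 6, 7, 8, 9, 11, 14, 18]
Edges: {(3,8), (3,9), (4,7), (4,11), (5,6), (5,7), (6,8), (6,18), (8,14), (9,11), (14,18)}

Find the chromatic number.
Clique number ω(G) = 2 (lower bound: χ ≥ ω).
The graph is bipartite (no odd cycle), so 2 colors suffice: χ(G) = 2.
A valid 2-coloring: color 1: [3, 6, 7, 11, 14]; color 2: [4, 5, 8, 9, 18].

χ(G) = 2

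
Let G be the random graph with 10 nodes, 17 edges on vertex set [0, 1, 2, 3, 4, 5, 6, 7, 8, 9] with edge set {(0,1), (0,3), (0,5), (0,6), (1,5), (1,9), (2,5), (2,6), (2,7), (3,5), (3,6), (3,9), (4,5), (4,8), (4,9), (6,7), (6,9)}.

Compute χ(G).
χ(G) = 3

Clique number ω(G) = 3 (lower bound: χ ≥ ω).
The clique on [0, 1, 5] has size 3, forcing χ ≥ 3, and the coloring below uses 3 colors, so χ(G) = 3.
A valid 3-coloring: color 1: [5, 6, 8]; color 2: [0, 7, 9]; color 3: [1, 2, 3, 4].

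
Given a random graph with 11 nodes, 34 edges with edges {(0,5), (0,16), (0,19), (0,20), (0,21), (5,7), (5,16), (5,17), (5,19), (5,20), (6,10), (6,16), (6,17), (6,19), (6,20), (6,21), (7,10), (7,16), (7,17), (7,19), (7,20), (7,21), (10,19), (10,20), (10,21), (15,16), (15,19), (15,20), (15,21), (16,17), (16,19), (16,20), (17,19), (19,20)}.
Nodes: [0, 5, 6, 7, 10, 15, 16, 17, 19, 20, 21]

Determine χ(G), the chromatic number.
χ(G) = 5

Clique number ω(G) = 5 (lower bound: χ ≥ ω).
The clique on [5, 7, 16, 17, 19] has size 5, forcing χ ≥ 5, and the coloring below uses 5 colors, so χ(G) = 5.
A valid 5-coloring: color 1: [19, 21]; color 2: [10, 16]; color 3: [17, 20]; color 4: [0, 6, 7, 15]; color 5: [5].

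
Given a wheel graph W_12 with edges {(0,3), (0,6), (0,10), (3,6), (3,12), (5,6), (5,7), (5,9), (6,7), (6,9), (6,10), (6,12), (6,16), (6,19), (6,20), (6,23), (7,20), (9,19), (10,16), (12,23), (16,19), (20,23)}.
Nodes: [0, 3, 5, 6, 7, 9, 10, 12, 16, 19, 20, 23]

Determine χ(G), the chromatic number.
Clique number ω(G) = 3 (lower bound: χ ≥ ω).
Odd cycle [12, 23, 20, 7, 5, 9, 19, 16, 10, 0, 3] needs 3 colors (χ ≥ 3).
Vertex 6 is adjacent to every vertex of [0, 3, 5, 7, 9, 10, 12, 16, 19, 20, 23], which already need 3 colors among themselves, so 6 needs a new color (χ ≥ 4).
The coloring below uses 4 colors, so χ(G) = 4.
A valid 4-coloring: color 1: [6]; color 2: [0, 5, 12, 19, 20]; color 3: [3, 7, 9, 16, 23]; color 4: [10].

χ(G) = 4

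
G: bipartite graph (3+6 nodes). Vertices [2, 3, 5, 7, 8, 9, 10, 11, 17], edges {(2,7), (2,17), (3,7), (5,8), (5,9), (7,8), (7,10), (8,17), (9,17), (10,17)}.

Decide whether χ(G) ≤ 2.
A valid 2-coloring: color 1: [5, 7, 11, 17]; color 2: [2, 3, 8, 9, 10].
(χ(G) = 2 ≤ 2.)

Yes, G is 2-colorable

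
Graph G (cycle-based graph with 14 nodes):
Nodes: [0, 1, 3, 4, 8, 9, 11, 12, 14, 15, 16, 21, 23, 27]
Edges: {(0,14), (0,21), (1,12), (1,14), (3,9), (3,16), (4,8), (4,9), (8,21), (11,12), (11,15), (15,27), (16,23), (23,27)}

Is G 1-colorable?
Edge (0,21) forces its endpoints to differ, so 1 color is not enough.

No, G is not 1-colorable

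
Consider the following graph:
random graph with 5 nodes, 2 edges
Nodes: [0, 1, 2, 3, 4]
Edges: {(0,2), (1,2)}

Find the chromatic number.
Clique number ω(G) = 2 (lower bound: χ ≥ ω).
The graph is bipartite (no odd cycle), so 2 colors suffice: χ(G) = 2.
A valid 2-coloring: color 1: [2, 3, 4]; color 2: [0, 1].

χ(G) = 2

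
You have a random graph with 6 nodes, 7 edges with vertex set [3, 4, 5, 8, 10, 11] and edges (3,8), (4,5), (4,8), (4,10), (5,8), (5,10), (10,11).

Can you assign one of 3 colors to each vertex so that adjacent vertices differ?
A valid 3-coloring: color 1: [8, 10]; color 2: [3, 4, 11]; color 3: [5].
(χ(G) = 3 ≤ 3.)

Yes, G is 3-colorable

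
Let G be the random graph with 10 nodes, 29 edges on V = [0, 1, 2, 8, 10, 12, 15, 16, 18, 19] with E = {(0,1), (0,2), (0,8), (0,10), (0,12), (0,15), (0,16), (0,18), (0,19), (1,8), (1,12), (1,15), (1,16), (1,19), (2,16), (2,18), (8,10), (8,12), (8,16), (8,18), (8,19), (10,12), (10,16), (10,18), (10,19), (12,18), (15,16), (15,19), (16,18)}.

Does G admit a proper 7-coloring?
Yes, G is 7-colorable

A valid 7-coloring: color 1: [0]; color 2: [12, 16, 19]; color 3: [2, 8, 15]; color 4: [1, 18]; color 5: [10].
(χ(G) = 5 ≤ 7.)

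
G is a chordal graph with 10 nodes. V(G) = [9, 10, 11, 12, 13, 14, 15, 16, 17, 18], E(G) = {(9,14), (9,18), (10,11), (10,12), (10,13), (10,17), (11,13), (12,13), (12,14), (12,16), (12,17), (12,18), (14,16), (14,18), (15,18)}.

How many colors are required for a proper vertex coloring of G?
χ(G) = 3

Clique number ω(G) = 3 (lower bound: χ ≥ ω).
The clique on [9, 14, 18] has size 3, forcing χ ≥ 3, and the coloring below uses 3 colors, so χ(G) = 3.
A valid 3-coloring: color 1: [9, 11, 12, 15]; color 2: [10, 16, 18]; color 3: [13, 14, 17].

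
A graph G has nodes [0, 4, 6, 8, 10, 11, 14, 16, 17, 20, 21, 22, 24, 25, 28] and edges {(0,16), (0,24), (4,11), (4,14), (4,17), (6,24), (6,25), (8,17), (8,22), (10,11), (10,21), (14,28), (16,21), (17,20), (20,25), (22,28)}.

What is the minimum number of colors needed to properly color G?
Clique number ω(G) = 2 (lower bound: χ ≥ ω).
Odd cycle [6, 25, 20, 17, 4, 11, 10, 21, 16, 0, 24] needs 3 colors (χ ≥ 3).
The coloring below uses 3 colors, so χ(G) = 3.
A valid 3-coloring: color 1: [11, 14, 17, 21, 22, 24, 25]; color 2: [0, 4, 6, 8, 10, 20, 28]; color 3: [16].

χ(G) = 3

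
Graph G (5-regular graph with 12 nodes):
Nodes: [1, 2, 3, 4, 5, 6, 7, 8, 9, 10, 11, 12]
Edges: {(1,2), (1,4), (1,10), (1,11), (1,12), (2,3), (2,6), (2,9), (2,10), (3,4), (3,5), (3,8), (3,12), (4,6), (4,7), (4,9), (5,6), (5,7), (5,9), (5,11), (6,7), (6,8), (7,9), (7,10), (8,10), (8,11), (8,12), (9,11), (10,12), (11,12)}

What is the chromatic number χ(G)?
χ(G) = 4

Clique number ω(G) = 3 (lower bound: χ ≥ ω).
Suppose a proper 3-coloring c exists. The clique [1, 2, 10] takes 3 distinct colors; by symmetry let c(1) = 1, c(2) = 2, c(10) = 3.
- Vertex 12: neighbors [1, 10] already have colors [1, 3] ⇒ c(12) = 2.
- Vertex 8: neighbors [12, 10] already have colors [2, 3] ⇒ c(8) = 1.
- Vertex 6: neighbors [8, 2] already have colors [1, 2] ⇒ c(6) = 3.
- Vertex 4: neighbors [1, 6] already have colors [1, 3] ⇒ c(4) = 2.
- Vertex 7: neighbors [4, 6] already have colors [2, 3] ⇒ c(7) = 1.
- Vertex 5: neighbors [7, 6] already have colors [1, 3] ⇒ c(5) = 2.
- Vertex 9: neighbors [7, 2] already have colors [1, 2] ⇒ c(9) = 3.
- Vertex 11: neighbors [1, 5, 9] already have colors [1, 2, 3] — all 3 colors blocked. Contradiction.
The forced assignments end in a contradiction, so G has no proper 3-coloring (χ ≥ 4).
The coloring below uses 4 colors, so χ(G) = 4.
A valid 4-coloring: color 1: [3, 7, 11]; color 2: [6, 9, 10]; color 3: [2, 4, 5, 12]; color 4: [1, 8].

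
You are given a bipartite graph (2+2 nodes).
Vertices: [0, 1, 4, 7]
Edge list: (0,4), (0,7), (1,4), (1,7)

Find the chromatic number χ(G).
Clique number ω(G) = 2 (lower bound: χ ≥ ω).
The graph is bipartite (no odd cycle), so 2 colors suffice: χ(G) = 2.
A valid 2-coloring: color 1: [0, 1]; color 2: [4, 7].

χ(G) = 2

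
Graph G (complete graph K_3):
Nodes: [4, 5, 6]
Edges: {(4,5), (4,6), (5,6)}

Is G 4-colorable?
A valid 4-coloring: color 1: [5]; color 2: [4]; color 3: [6].
(χ(G) = 3 ≤ 4.)

Yes, G is 4-colorable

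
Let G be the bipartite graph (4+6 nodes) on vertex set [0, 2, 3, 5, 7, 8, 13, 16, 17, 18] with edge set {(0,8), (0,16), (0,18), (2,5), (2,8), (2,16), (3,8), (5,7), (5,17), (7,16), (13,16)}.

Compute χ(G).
Clique number ω(G) = 2 (lower bound: χ ≥ ω).
The graph is bipartite (no odd cycle), so 2 colors suffice: χ(G) = 2.
A valid 2-coloring: color 1: [5, 8, 16, 18]; color 2: [0, 2, 3, 7, 13, 17].

χ(G) = 2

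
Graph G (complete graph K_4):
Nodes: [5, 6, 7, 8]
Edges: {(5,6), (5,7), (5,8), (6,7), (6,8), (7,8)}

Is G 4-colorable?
A valid 4-coloring: color 1: [8]; color 2: [6]; color 3: [5]; color 4: [7].
(χ(G) = 4 ≤ 4.)

Yes, G is 4-colorable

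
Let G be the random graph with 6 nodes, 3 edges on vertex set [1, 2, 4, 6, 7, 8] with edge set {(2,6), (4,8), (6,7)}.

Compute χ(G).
Clique number ω(G) = 2 (lower bound: χ ≥ ω).
The graph is bipartite (no odd cycle), so 2 colors suffice: χ(G) = 2.
A valid 2-coloring: color 1: [1, 6, 8]; color 2: [2, 4, 7].

χ(G) = 2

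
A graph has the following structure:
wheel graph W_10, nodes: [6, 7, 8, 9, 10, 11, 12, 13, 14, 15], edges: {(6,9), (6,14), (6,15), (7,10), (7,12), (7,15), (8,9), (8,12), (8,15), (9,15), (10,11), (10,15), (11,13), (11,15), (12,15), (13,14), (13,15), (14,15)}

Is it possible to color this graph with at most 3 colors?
Odd cycle [9, 8, 12, 7, 10, 11, 13, 14, 6] needs 3 colors (χ ≥ 3).
Vertex 15 is adjacent to every vertex of [6, 7, 8, 9, 10, 11, 12, 13, 14], which already need 3 colors among themselves, so 15 needs a new color (χ ≥ 4).
Hence χ(G) ≥ 4 > 3, so no proper 3-coloring exists.

No, G is not 3-colorable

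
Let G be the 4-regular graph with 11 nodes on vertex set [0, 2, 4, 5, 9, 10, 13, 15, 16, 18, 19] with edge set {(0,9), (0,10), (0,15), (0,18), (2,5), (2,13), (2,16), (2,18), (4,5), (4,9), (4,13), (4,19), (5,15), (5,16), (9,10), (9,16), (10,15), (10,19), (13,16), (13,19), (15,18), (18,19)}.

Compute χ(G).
Clique number ω(G) = 3 (lower bound: χ ≥ ω).
The clique on [0, 15, 18] has size 3, forcing χ ≥ 3, and the coloring below uses 3 colors, so χ(G) = 3.
A valid 3-coloring: color 1: [2, 9, 15, 19]; color 2: [0, 4, 16]; color 3: [5, 10, 13, 18].

χ(G) = 3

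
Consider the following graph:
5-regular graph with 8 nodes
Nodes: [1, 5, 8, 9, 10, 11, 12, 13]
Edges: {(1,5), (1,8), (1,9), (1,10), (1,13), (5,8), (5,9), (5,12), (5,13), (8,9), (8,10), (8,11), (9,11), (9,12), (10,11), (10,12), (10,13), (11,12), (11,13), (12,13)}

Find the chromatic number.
Clique number ω(G) = 4 (lower bound: χ ≥ ω).
The clique on [1, 5, 8, 9] has size 4, forcing χ ≥ 4, and the coloring below uses 4 colors, so χ(G) = 4.
A valid 4-coloring: color 1: [8, 12]; color 2: [9, 13]; color 3: [1, 11]; color 4: [5, 10].

χ(G) = 4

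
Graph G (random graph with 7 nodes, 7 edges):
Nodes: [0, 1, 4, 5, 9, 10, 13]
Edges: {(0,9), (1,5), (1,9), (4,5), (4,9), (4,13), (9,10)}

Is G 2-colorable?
A valid 2-coloring: color 1: [5, 9, 13]; color 2: [0, 1, 4, 10].
(χ(G) = 2 ≤ 2.)

Yes, G is 2-colorable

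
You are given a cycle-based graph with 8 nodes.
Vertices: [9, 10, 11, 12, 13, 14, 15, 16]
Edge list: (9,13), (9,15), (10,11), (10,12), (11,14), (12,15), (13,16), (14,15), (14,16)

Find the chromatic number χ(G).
χ(G) = 3

Clique number ω(G) = 2 (lower bound: χ ≥ ω).
Odd cycle [15, 12, 10, 11, 14] needs 3 colors (χ ≥ 3).
The coloring below uses 3 colors, so χ(G) = 3.
A valid 3-coloring: color 1: [12, 13, 14]; color 2: [11, 15, 16]; color 3: [9, 10].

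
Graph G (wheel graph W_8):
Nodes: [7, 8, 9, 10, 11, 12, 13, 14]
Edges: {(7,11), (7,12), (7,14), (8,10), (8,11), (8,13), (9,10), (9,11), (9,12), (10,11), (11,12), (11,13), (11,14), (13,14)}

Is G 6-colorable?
Yes, G is 6-colorable

A valid 6-coloring: color 1: [11]; color 2: [10, 12, 13]; color 3: [7, 8, 9]; color 4: [14].
(χ(G) = 4 ≤ 6.)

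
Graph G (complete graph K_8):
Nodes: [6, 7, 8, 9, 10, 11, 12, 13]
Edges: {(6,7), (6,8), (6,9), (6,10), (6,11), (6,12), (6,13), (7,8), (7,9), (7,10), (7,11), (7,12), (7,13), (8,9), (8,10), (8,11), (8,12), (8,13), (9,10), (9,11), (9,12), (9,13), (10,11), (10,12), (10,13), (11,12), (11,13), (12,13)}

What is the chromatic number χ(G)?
χ(G) = 8

Clique number ω(G) = 8 (lower bound: χ ≥ ω).
The clique on [6, 7, 8, 9, 10, 11, 12, 13] has size 8, forcing χ ≥ 8, and the coloring below uses 8 colors, so χ(G) = 8.
A valid 8-coloring: color 1: [7]; color 2: [8]; color 3: [11]; color 4: [10]; color 5: [13]; color 6: [6]; color 7: [12]; color 8: [9].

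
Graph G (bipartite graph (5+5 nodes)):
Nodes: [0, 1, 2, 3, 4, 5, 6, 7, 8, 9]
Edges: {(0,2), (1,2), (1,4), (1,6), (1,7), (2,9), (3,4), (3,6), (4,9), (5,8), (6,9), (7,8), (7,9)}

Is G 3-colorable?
Yes, G is 3-colorable

A valid 3-coloring: color 1: [0, 1, 3, 8, 9]; color 2: [2, 4, 5, 6, 7].
(χ(G) = 2 ≤ 3.)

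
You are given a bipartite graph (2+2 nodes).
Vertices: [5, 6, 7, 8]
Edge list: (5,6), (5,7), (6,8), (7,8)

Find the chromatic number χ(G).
Clique number ω(G) = 2 (lower bound: χ ≥ ω).
The graph is bipartite (no odd cycle), so 2 colors suffice: χ(G) = 2.
A valid 2-coloring: color 1: [6, 7]; color 2: [5, 8].

χ(G) = 2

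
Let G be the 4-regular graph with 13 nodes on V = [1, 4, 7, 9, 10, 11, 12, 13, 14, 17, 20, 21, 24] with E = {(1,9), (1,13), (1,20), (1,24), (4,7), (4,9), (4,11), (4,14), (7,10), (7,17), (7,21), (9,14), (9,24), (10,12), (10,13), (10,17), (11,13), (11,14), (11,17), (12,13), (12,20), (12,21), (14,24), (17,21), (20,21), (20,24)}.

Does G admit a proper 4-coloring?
A valid 4-coloring: color 1: [9, 10, 11, 20]; color 2: [4, 13, 21, 24]; color 3: [1, 12, 14, 17]; color 4: [7].
(χ(G) = 4 ≤ 4.)

Yes, G is 4-colorable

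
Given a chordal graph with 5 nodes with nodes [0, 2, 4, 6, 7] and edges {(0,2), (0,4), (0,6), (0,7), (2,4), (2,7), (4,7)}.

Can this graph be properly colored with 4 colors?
A valid 4-coloring: color 1: [0]; color 2: [6, 7]; color 3: [2]; color 4: [4].
(χ(G) = 4 ≤ 4.)

Yes, G is 4-colorable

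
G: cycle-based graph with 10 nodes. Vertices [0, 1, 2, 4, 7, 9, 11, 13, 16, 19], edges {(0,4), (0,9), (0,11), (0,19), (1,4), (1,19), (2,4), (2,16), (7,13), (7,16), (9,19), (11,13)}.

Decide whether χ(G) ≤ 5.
Yes, G is 5-colorable

A valid 5-coloring: color 1: [0, 1, 13, 16]; color 2: [4, 7, 11, 19]; color 3: [2, 9].
(χ(G) = 3 ≤ 5.)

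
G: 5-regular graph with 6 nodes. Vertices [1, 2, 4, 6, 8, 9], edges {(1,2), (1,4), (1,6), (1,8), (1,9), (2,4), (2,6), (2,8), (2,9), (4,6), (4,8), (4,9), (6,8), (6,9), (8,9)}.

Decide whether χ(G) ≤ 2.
The clique on vertices [1, 2, 4, 6, 8, 9] has size 6 > 2, so it alone needs 6 colors.

No, G is not 2-colorable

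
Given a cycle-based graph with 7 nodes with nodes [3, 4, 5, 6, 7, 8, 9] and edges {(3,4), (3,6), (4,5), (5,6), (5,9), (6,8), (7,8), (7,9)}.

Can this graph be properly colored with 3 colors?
Yes, G is 3-colorable

A valid 3-coloring: color 1: [3, 5, 8]; color 2: [4, 6, 7]; color 3: [9].
(χ(G) = 3 ≤ 3.)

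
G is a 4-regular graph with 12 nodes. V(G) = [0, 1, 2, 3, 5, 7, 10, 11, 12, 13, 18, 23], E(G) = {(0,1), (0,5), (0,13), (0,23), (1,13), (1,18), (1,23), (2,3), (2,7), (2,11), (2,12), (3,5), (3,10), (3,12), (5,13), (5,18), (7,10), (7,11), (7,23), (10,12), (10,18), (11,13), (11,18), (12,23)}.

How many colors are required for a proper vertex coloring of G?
Clique number ω(G) = 3 (lower bound: χ ≥ ω).
The clique on [0, 1, 13] has size 3, forcing χ ≥ 3, and the coloring below uses 3 colors, so χ(G) = 3.
A valid 3-coloring: color 1: [1, 5, 11, 12]; color 2: [0, 3, 7, 18]; color 3: [2, 10, 13, 23].

χ(G) = 3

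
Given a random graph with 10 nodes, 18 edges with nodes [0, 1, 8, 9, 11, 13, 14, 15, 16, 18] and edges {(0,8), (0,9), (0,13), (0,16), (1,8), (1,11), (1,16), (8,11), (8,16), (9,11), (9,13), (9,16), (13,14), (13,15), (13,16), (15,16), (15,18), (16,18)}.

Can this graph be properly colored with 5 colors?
Yes, G is 5-colorable

A valid 5-coloring: color 1: [11, 14, 16]; color 2: [8, 13, 18]; color 3: [1, 9, 15]; color 4: [0].
(χ(G) = 4 ≤ 5.)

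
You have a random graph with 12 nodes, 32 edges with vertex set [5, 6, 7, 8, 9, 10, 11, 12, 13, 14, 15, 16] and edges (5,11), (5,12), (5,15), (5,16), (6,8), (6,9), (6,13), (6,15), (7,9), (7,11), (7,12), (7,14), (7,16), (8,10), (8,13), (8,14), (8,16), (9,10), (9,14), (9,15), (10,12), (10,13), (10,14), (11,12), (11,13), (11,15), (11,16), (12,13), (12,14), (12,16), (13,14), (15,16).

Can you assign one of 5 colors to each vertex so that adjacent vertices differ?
A valid 5-coloring: color 1: [8, 12, 15]; color 2: [9, 13, 16]; color 3: [6, 11, 14]; color 4: [5, 7, 10].
(χ(G) = 4 ≤ 5.)

Yes, G is 5-colorable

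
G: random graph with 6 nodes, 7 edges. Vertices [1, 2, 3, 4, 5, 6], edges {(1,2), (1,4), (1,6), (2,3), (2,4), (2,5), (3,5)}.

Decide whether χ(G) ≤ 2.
The clique on vertices [1, 2, 4] has size 3 > 2, so it alone needs 3 colors.

No, G is not 2-colorable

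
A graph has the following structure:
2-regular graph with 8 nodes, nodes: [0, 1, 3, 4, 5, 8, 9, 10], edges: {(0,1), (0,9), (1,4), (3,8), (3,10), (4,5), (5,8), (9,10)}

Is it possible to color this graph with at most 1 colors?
Edge (0,1) forces its endpoints to differ, so 1 color is not enough.

No, G is not 1-colorable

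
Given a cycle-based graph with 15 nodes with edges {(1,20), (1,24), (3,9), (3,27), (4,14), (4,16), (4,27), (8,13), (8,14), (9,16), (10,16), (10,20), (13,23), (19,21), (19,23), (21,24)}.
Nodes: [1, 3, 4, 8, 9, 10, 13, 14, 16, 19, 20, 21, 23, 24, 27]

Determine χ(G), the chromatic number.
Clique number ω(G) = 2 (lower bound: χ ≥ ω).
Odd cycle [9, 3, 27, 4, 16] needs 3 colors (χ ≥ 3).
The coloring below uses 3 colors, so χ(G) = 3.
A valid 3-coloring: color 1: [3, 13, 14, 16, 19, 20, 24]; color 2: [1, 4, 8, 9, 10, 21, 23]; color 3: [27].

χ(G) = 3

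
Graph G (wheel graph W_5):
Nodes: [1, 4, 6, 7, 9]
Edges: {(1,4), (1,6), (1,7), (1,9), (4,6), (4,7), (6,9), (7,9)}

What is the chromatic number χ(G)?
χ(G) = 3

Clique number ω(G) = 3 (lower bound: χ ≥ ω).
The clique on [1, 6, 9] has size 3, forcing χ ≥ 3, and the coloring below uses 3 colors, so χ(G) = 3.
A valid 3-coloring: color 1: [1]; color 2: [6, 7]; color 3: [4, 9].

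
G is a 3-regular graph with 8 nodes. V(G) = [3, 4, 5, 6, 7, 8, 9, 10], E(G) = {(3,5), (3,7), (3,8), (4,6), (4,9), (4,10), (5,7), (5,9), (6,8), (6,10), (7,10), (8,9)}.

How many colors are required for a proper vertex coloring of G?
χ(G) = 3

Clique number ω(G) = 3 (lower bound: χ ≥ ω).
The clique on [3, 5, 7] has size 3, forcing χ ≥ 3, and the coloring below uses 3 colors, so χ(G) = 3.
A valid 3-coloring: color 1: [3, 9, 10]; color 2: [4, 7, 8]; color 3: [5, 6].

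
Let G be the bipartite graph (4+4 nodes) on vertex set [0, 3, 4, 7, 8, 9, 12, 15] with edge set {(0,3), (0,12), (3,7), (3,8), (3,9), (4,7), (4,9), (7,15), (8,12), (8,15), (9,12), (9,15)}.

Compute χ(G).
Clique number ω(G) = 2 (lower bound: χ ≥ ω).
The graph is bipartite (no odd cycle), so 2 colors suffice: χ(G) = 2.
A valid 2-coloring: color 1: [0, 7, 8, 9]; color 2: [3, 4, 12, 15].

χ(G) = 2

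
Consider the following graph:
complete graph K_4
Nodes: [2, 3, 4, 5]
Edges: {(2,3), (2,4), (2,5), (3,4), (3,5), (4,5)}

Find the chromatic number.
Clique number ω(G) = 4 (lower bound: χ ≥ ω).
The clique on [2, 3, 4, 5] has size 4, forcing χ ≥ 4, and the coloring below uses 4 colors, so χ(G) = 4.
A valid 4-coloring: color 1: [5]; color 2: [4]; color 3: [2]; color 4: [3].

χ(G) = 4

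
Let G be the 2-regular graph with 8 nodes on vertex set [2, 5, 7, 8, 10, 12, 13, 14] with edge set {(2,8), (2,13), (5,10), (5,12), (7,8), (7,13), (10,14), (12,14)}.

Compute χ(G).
Clique number ω(G) = 2 (lower bound: χ ≥ ω).
The graph is bipartite (no odd cycle), so 2 colors suffice: χ(G) = 2.
A valid 2-coloring: color 1: [2, 5, 7, 14]; color 2: [8, 10, 12, 13].

χ(G) = 2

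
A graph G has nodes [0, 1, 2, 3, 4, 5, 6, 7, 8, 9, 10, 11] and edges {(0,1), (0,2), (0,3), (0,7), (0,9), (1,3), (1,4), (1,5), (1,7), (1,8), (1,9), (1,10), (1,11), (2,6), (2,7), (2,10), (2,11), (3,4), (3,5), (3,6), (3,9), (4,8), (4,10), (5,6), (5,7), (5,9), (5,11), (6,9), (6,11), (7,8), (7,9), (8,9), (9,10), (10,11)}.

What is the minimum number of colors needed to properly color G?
χ(G) = 4

Clique number ω(G) = 4 (lower bound: χ ≥ ω).
The clique on [0, 1, 3, 9] has size 4, forcing χ ≥ 4, and the coloring below uses 4 colors, so χ(G) = 4.
A valid 4-coloring: color 1: [1, 6]; color 2: [2, 4, 9]; color 3: [3, 7, 11]; color 4: [0, 5, 8, 10].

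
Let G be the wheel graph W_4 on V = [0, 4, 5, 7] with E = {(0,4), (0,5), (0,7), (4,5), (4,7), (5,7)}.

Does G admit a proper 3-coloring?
The clique on vertices [0, 4, 5, 7] has size 4 > 3, so it alone needs 4 colors.

No, G is not 3-colorable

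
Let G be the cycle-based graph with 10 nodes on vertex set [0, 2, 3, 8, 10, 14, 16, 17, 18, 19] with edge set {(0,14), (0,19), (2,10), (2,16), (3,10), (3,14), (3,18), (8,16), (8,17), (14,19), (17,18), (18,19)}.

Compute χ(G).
χ(G) = 3

Clique number ω(G) = 3 (lower bound: χ ≥ ω).
The clique on [0, 14, 19] has size 3, forcing χ ≥ 3, and the coloring below uses 3 colors, so χ(G) = 3.
A valid 3-coloring: color 1: [8, 10, 14, 18]; color 2: [3, 16, 17, 19]; color 3: [0, 2].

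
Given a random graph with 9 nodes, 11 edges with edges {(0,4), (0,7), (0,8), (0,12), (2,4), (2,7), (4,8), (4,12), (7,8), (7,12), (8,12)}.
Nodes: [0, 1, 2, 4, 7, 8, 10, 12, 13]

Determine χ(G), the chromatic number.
Clique number ω(G) = 4 (lower bound: χ ≥ ω).
The clique on [0, 4, 8, 12] has size 4, forcing χ ≥ 4, and the coloring below uses 4 colors, so χ(G) = 4.
A valid 4-coloring: color 1: [1, 4, 7, 10, 13]; color 2: [2, 8]; color 3: [0]; color 4: [12].

χ(G) = 4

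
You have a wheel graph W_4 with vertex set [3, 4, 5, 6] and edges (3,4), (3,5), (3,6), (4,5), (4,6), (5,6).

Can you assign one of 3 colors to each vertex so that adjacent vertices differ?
The clique on vertices [3, 4, 5, 6] has size 4 > 3, so it alone needs 4 colors.

No, G is not 3-colorable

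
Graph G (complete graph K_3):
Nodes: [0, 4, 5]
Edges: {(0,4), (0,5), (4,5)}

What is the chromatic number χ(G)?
χ(G) = 3

Clique number ω(G) = 3 (lower bound: χ ≥ ω).
The clique on [0, 4, 5] has size 3, forcing χ ≥ 3, and the coloring below uses 3 colors, so χ(G) = 3.
A valid 3-coloring: color 1: [5]; color 2: [0]; color 3: [4].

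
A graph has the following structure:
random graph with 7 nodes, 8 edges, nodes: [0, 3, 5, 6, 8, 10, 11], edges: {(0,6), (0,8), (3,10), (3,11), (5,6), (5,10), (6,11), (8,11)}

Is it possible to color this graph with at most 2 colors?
Odd cycle [11, 6, 5, 10, 3] needs 3 colors (χ ≥ 3).
Hence χ(G) ≥ 3 > 2, so no proper 2-coloring exists.

No, G is not 2-colorable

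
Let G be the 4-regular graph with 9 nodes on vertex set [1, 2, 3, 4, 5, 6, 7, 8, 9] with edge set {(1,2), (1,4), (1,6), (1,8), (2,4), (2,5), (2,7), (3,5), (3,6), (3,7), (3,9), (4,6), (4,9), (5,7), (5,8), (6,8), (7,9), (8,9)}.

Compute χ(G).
Clique number ω(G) = 3 (lower bound: χ ≥ ω).
Suppose a proper 3-coloring c exists. The clique [1, 2, 4] takes 3 distinct colors; by symmetry let c(1) = 1, c(2) = 2, c(4) = 3.
- Vertex 6: neighbors [1, 4] already have colors [1, 3] ⇒ c(6) = 2.
- Vertex 8: neighbors [1, 6] already have colors [1, 2] ⇒ c(8) = 3.
- Vertex 5: neighbors [2, 8] already have colors [2, 3] ⇒ c(5) = 1.
- Vertex 3: neighbors [5, 6] already have colors [1, 2] ⇒ c(3) = 3.
- Vertex 7: neighbors [5, 2, 3] already have colors [1, 2, 3] — all 3 colors blocked. Contradiction.
The forced assignments end in a contradiction, so G has no proper 3-coloring (χ ≥ 4).
The coloring below uses 4 colors, so χ(G) = 4.
A valid 4-coloring: color 1: [1, 5, 9]; color 2: [2, 3, 8]; color 3: [4, 7]; color 4: [6].

χ(G) = 4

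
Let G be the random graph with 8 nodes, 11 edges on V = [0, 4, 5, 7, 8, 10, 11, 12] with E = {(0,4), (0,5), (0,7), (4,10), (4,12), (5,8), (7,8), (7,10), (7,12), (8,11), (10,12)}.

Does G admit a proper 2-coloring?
No, G is not 2-colorable

The clique on vertices [4, 10, 12] has size 3 > 2, so it alone needs 3 colors.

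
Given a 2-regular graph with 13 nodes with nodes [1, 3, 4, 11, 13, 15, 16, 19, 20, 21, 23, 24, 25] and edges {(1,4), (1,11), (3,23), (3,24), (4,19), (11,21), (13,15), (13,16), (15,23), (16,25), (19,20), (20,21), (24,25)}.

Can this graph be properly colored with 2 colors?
No, G is not 2-colorable

Odd cycle [23, 15, 13, 16, 25, 24, 3] needs 3 colors (χ ≥ 3).
Hence χ(G) ≥ 3 > 2, so no proper 2-coloring exists.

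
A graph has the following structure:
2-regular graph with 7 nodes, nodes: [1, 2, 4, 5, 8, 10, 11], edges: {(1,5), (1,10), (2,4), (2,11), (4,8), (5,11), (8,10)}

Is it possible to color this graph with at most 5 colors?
A valid 5-coloring: color 1: [4, 10, 11]; color 2: [2, 5, 8]; color 3: [1].
(χ(G) = 3 ≤ 5.)

Yes, G is 5-colorable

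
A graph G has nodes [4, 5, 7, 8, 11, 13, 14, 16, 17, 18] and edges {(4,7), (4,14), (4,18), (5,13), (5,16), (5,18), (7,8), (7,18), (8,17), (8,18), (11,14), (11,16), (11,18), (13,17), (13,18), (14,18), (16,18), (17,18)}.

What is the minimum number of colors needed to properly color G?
Clique number ω(G) = 3 (lower bound: χ ≥ ω).
Odd cycle [4, 7, 8, 17, 13, 5, 16, 11, 14] needs 3 colors (χ ≥ 3).
Vertex 18 is adjacent to every vertex of [4, 5, 7, 8, 11, 13, 14, 16, 17], which already need 3 colors among themselves, so 18 needs a new color (χ ≥ 4).
The coloring below uses 4 colors, so χ(G) = 4.
A valid 4-coloring: color 1: [18]; color 2: [4, 8, 11, 13]; color 3: [5, 7, 14, 17]; color 4: [16].

χ(G) = 4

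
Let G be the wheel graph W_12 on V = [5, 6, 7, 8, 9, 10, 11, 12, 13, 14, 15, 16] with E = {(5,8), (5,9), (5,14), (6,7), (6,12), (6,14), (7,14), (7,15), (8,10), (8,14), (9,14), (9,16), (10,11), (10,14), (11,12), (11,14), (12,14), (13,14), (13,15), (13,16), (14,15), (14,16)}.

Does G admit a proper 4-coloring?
A valid 4-coloring: color 1: [14]; color 2: [6, 8, 11, 15, 16]; color 3: [7, 9, 10, 12, 13]; color 4: [5].
(χ(G) = 4 ≤ 4.)

Yes, G is 4-colorable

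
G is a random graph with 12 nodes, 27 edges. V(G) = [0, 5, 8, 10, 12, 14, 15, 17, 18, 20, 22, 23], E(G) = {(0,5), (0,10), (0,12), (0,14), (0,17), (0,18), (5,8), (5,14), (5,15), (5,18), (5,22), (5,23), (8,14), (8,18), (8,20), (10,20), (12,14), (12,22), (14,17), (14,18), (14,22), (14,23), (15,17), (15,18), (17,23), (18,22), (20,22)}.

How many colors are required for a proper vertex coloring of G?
χ(G) = 4

Clique number ω(G) = 4 (lower bound: χ ≥ ω).
The clique on [0, 5, 14, 18] has size 4, forcing χ ≥ 4, and the coloring below uses 4 colors, so χ(G) = 4.
A valid 4-coloring: color 1: [14, 15, 20]; color 2: [5, 10, 12, 17]; color 3: [18, 23]; color 4: [0, 8, 22].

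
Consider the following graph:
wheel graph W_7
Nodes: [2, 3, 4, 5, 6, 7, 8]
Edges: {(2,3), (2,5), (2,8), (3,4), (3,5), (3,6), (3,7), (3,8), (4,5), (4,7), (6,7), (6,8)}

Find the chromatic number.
χ(G) = 3

Clique number ω(G) = 3 (lower bound: χ ≥ ω).
The clique on [2, 3, 8] has size 3, forcing χ ≥ 3, and the coloring below uses 3 colors, so χ(G) = 3.
A valid 3-coloring: color 1: [3]; color 2: [2, 4, 6]; color 3: [5, 7, 8].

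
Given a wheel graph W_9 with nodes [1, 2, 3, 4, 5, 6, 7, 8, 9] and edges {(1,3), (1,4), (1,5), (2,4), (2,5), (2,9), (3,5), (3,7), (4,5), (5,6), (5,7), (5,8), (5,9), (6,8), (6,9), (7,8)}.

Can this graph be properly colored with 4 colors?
A valid 4-coloring: color 1: [5]; color 2: [1, 2, 6, 7]; color 3: [3, 4, 8, 9].
(χ(G) = 3 ≤ 4.)

Yes, G is 4-colorable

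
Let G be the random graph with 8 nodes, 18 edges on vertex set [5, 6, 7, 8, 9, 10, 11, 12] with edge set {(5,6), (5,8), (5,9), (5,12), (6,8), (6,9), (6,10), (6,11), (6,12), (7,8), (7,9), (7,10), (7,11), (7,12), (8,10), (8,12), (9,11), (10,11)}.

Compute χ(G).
χ(G) = 4

Clique number ω(G) = 4 (lower bound: χ ≥ ω).
The clique on [5, 6, 8, 12] has size 4, forcing χ ≥ 4, and the coloring below uses 4 colors, so χ(G) = 4.
A valid 4-coloring: color 1: [6, 7]; color 2: [8, 9]; color 3: [5, 11]; color 4: [10, 12].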